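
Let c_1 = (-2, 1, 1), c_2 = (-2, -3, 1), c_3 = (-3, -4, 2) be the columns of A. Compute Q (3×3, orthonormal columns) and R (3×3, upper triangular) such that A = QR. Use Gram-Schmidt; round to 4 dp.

c_1 = (-2, 1, 1); ‖c_1‖ = 2.4495, so e_1 = (-0.8165, 0.4082, 0.4082).
e_1·c_2 = (-0.8165)·(-2) + 0.4082·(-3) + 0.4082·1 = 0.8165.
u_2 = c_2 − 0.8165·e_1 = (-1.3333, -3.3333, 0.6667).
‖u_2‖ = 3.6515, so e_2 = (-0.3651, -0.9129, 0.1826).
e_1·c_3 = (-0.8165)·(-3) + 0.4082·(-4) + 0.4082·2 = 1.6330; e_2·c_3 = (-0.3651)·(-3) + (-0.9129)·(-4) + 0.1826·2 = 5.1121.
u_3 = c_3 − 1.6330·e_1 − 5.1121·e_2 = (0.2000, 0.0000, 0.4000).
‖u_3‖ = 0.4472, so e_3 = (0.4472, 0.0000, 0.8944).

Q = [[-0.8165, -0.3651, 0.4472], [0.4082, -0.9129, 0.0000], [0.4082, 0.1826, 0.8944]], R = [[2.4495, 0.8165, 1.6330], [0.0000, 3.6515, 5.1121], [0.0000, 0.0000, 0.4472]]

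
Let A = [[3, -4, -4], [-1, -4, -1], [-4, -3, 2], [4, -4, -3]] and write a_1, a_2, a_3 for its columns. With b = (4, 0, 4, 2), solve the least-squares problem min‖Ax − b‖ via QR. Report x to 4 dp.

x = (-0.0484, -0.6716, 0.0653)

a_1 = (3, -1, -4, 4); ‖a_1‖ = 6.4807, so e_1 = (0.4629, -0.1543, -0.6172, 0.6172).
e_1·a_2 = 0.4629·(-4) + (-0.1543)·(-4) + (-0.6172)·(-3) + 0.6172·(-4) = -1.8516.
u_2 = a_2 + 1.8516·e_1 = (-3.1429, -4.2857, -4.1429, -2.8571).
‖u_2‖ = 7.3193, so e_2 = (-0.4294, -0.5855, -0.5660, -0.3904).
e_1·a_3 = 0.4629·(-4) + (-0.1543)·(-1) + (-0.6172)·2 + 0.6172·(-3) = -4.7834; e_2·a_3 = (-0.4294)·(-4) + (-0.5855)·(-1) + (-0.5660)·2 + (-0.3904)·(-3) = 2.3422.
u_3 = a_3 + 4.7834·e_1 − 2.3422·e_2 = (-0.7800, -0.3667, 0.3733, 0.8667).
‖u_3‖ = 1.2780, so e_3 = (-0.6103, -0.2869, 0.2921, 0.6781).
Qᵀb = (0.6172, -4.7624, 0.0835).
Back-substitute: x_3 = 0.0835/1.2780 = 0.0653.
x_2 = (-4.7624 − 2.3422·0.0653)/7.3193 = -0.6716.
x_1 = (0.6172 + 1.8516·(-0.6716) + 4.7834·0.0653)/6.4807 = -0.0484.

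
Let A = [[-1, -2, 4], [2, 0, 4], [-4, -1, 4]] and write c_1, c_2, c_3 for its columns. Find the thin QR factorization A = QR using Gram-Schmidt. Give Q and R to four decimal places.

Q = [[-0.2182, -0.9457, -0.2408], [0.4364, -0.3152, 0.8427], [-0.8729, 0.0788, 0.4815]], R = [[4.5826, 1.3093, -2.6186], [0.0000, 1.8127, -4.7287], [0.0000, 0.0000, 4.3339]]

q_1 = c_1/‖c_1‖ = (-1, 2, -4)/4.5826 = (-0.2182, 0.4364, -0.8729).
r_{12} = q_1·c_2 = 1.3093.
u_2 = c_2 − 1.3093·q_1 = (-1.7143, -0.5714, 0.1429).
‖u_2‖ = 1.8127, so q_2 = (-0.9457, -0.3152, 0.0788).
r_{13} = q_1·c_3 = -2.6186; r_{23} = q_2·c_3 = -4.7287.
u_3 = c_3 + 2.6186·q_1 + 4.7287·q_2 = (-1.0435, 3.6522, 2.0870).
‖u_3‖ = 4.3339, so q_3 = (-0.2408, 0.8427, 0.4815).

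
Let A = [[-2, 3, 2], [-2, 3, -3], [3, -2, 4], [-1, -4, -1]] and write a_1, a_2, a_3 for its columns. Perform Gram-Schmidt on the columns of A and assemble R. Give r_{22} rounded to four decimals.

r_{22} = 5.2068

a_1 = (-2, -2, 3, -1); ‖a_1‖ = 4.2426, so q_1 = (-0.4714, -0.4714, 0.7071, -0.2357).
q_1·a_2 = (-0.4714)·3 + (-0.4714)·3 + 0.7071·(-2) + (-0.2357)·(-4) = -3.2998.
u_2 = a_2 + 3.2998·q_1 = (1.4444, 1.4444, 0.3333, -4.7778).
r_{22} = ‖u_2‖ = 5.2068.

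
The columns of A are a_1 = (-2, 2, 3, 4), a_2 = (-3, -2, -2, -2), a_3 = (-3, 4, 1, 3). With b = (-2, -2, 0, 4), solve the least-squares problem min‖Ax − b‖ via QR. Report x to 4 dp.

a_1 = (-2, 2, 3, 4); ‖a_1‖ = 5.7446, so q_1 = (-0.3482, 0.3482, 0.5222, 0.6963).
q_1·a_2 = (-0.3482)·(-3) + 0.3482·(-2) + 0.5222·(-2) + 0.6963·(-2) = -2.0889.
u_2 = a_2 + 2.0889·q_1 = (-3.7273, -1.2727, -0.9091, -0.5455).
‖u_2‖ = 4.0788, so q_2 = (-0.9138, -0.3120, -0.2229, -0.1337).
q_1·a_3 = (-0.3482)·(-3) + 0.3482·4 + 0.5222·1 + 0.6963·3 = 5.0483; q_2·a_3 = (-0.9138)·(-3) + (-0.3120)·4 + (-0.2229)·1 + (-0.1337)·3 = 0.8692.
u_3 = a_3 − 5.0483·q_1 − 0.8692·q_2 = (-0.4481, 2.5137, -1.4426, -0.3989).
‖u_3‖ = 2.9597, so q_3 = (-0.1514, 0.8493, -0.4874, -0.1348).
Qᵀb = (2.7852, 1.9168, -1.9349).
Back-substitute: x_3 = -1.9349/2.9597 = -0.6538.
x_2 = (1.9168 − 0.8692·(-0.6538))/4.0788 = 0.6093.
x_1 = (2.7852 + 2.0889·0.6093 − 5.0483·(-0.6538))/5.7446 = 1.2809.

x = (1.2809, 0.6093, -0.6538)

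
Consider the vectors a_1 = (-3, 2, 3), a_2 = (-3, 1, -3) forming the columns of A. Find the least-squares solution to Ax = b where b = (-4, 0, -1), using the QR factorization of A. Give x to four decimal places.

x = (0.3406, 0.7536)

a_1 = (-3, 2, 3); ‖a_1‖ = 4.6904, so e_1 = (-0.6396, 0.4264, 0.6396).
e_1·a_2 = (-0.6396)·(-3) + 0.4264·1 + 0.6396·(-3) = 0.4264.
u_2 = a_2 − 0.4264·e_1 = (-2.7273, 0.8182, -3.2727).
‖u_2‖ = 4.3380, so e_2 = (-0.6287, 0.1886, -0.7544).
Qᵀb = (1.9188, 3.2692).
Back-substitute: x_2 = 3.2692/4.3380 = 0.7536.
x_1 = (1.9188 − 0.4264·0.7536)/4.6904 = 0.3406.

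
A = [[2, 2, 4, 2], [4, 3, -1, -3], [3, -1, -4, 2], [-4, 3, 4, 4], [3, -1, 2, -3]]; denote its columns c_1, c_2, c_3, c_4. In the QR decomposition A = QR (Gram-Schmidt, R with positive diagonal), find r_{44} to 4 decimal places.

r_{44} = 5.1377

q_1 = c_1/‖c_1‖ = (2, 4, 3, -4, 3)/7.3485 = (0.2722, 0.5443, 0.4082, -0.5443, 0.4082).
r_{12} = q_1·c_2 = -0.2722.
u_2 = c_2 + 0.2722·q_1 = (2.0741, 3.1481, -0.8889, 2.8519, -0.8889).
‖u_2‖ = 4.8914, so q_2 = (0.4240, 0.6436, -0.1817, 0.5830, -0.1817).
r_{13} = q_1·c_3 = -2.4495; r_{23} = q_2·c_3 = 3.7481.
u_3 = c_3 + 2.4495·q_1 − 3.7481·q_2 = (3.0774, -2.0789, -2.3189, 0.4814, 3.6811).
‖u_3‖ = 5.7404, so q_3 = (0.5361, -0.3622, -0.4040, 0.0839, 0.6413).
r_{14} = q_1·c_4 = -3.6742; r_{24} = q_2·c_4 = 1.4311; r_{34} = q_3·c_4 = -0.2376.
u_4 = c_4 + 3.6742·q_1 − 1.4311·q_2 + 0.2376·q_3 = (2.5206, -2.0071, 3.6641, 1.1856, -1.0876).
r_{44} = ‖u_4‖ = 5.1377.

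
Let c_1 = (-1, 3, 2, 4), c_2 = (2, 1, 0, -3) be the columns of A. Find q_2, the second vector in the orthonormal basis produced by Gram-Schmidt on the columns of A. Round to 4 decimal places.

q_2 = (0.5174, 0.6652, 0.2323, -0.4857)

c_1 = (-1, 3, 2, 4); ‖c_1‖ = 5.4772, so q_1 = (-0.1826, 0.5477, 0.3651, 0.7303).
q_1·c_2 = (-0.1826)·2 + 0.5477·1 + 0.3651·0 + 0.7303·(-3) = -2.0083.
u_2 = c_2 + 2.0083·q_1 = (1.6333, 2.1000, 0.7333, -1.5333).
‖u_2‖ = 3.1570, so q_2 = (0.5174, 0.6652, 0.2323, -0.4857).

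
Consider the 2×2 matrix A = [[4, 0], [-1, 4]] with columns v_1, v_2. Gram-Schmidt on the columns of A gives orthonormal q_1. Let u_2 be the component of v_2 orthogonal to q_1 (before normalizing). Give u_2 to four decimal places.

u_2 = (0.9412, 3.7647)

v_1 = (4, -1); ‖v_1‖ = 4.1231, so q_1 = (0.9701, -0.2425).
q_1·v_2 = 0.9701·0 + (-0.2425)·4 = -0.9701.
u_2 = v_2 + 0.9701·q_1 = (0.9412, 3.7647).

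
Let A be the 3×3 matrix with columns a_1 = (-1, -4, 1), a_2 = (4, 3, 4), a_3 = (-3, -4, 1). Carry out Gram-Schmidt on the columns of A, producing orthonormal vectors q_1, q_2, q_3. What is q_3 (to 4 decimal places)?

q_3 = (-0.7796, 0.3282, 0.5334)

q_1 = a_1/‖a_1‖ = (-1, -4, 1)/4.2426 = (-0.2357, -0.9428, 0.2357).
r_{12} = q_1·a_2 = -2.8284.
u_2 = a_2 + 2.8284·q_1 = (3.3333, 0.3333, 4.6667).
‖u_2‖ = 5.7446, so q_2 = (0.5803, 0.0580, 0.8124).
r_{13} = q_1·a_3 = 4.7140; r_{23} = q_2·a_3 = -1.1605.
u_3 = a_3 − 4.7140·q_1 + 1.1605·q_2 = (-1.2155, 0.5118, 0.8316).
‖u_3‖ = 1.5592, so q_3 = (-0.7796, 0.3282, 0.5334).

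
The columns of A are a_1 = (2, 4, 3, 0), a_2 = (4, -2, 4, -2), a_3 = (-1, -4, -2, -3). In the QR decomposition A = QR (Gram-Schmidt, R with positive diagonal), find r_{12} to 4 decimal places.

a_1 = (2, 4, 3, 0); ‖a_1‖ = 5.3852, so q_1 = (0.3714, 0.7428, 0.5571, 0.0000).
r_{12} = q_1·a_2 = 2.2283.

r_{12} = 2.2283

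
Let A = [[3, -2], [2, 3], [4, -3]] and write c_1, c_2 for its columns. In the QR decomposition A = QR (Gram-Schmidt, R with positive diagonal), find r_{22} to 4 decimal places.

c_1 = (3, 2, 4); ‖c_1‖ = 5.3852, so q_1 = (0.5571, 0.3714, 0.7428).
q_1·c_2 = 0.5571·(-2) + 0.3714·3 + 0.7428·(-3) = -2.2283.
u_2 = c_2 + 2.2283·q_1 = (-0.7586, 3.8276, -1.3448).
r_{22} = ‖u_2‖ = 4.1273.

r_{22} = 4.1273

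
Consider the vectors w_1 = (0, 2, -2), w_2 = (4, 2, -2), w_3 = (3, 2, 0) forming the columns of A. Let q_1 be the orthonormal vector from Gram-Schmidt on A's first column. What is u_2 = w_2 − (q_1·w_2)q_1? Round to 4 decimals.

q_1 = w_1/‖w_1‖ = (0, 2, -2)/2.8284 = (0.0000, 0.7071, -0.7071).
r_{12} = q_1·w_2 = 2.8284.
u_2 = w_2 − 2.8284·q_1 = (4.0000, 0.0000, 0.0000).

u_2 = (4.0000, 0.0000, 0.0000)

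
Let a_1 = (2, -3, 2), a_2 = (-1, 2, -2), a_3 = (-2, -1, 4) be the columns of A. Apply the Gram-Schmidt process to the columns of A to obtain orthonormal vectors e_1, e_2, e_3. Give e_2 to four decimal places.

e_2 = (0.5659, -0.1617, -0.8085)

a_1 = (2, -3, 2); ‖a_1‖ = 4.1231, so e_1 = (0.4851, -0.7276, 0.4851).
e_1·a_2 = 0.4851·(-1) + (-0.7276)·2 + 0.4851·(-2) = -2.9104.
u_2 = a_2 + 2.9104·e_1 = (0.4118, -0.1176, -0.5882).
‖u_2‖ = 0.7276, so e_2 = (0.5659, -0.1617, -0.8085).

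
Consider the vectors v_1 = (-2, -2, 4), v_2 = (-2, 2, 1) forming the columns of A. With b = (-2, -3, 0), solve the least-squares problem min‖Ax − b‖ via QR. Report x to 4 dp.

x = (0.4900, -0.4400)

v_1 = (-2, -2, 4); ‖v_1‖ = 4.8990, so e_1 = (-0.4082, -0.4082, 0.8165).
e_1·v_2 = (-0.4082)·(-2) + (-0.4082)·2 + 0.8165·1 = 0.8165.
u_2 = v_2 − 0.8165·e_1 = (-1.6667, 2.3333, 0.3333).
‖u_2‖ = 2.8868, so e_2 = (-0.5774, 0.8083, 0.1155).
Qᵀb = (2.0412, -1.2702).
Back-substitute: x_2 = -1.2702/2.8868 = -0.4400.
x_1 = (2.0412 − 0.8165·(-0.4400))/4.8990 = 0.4900.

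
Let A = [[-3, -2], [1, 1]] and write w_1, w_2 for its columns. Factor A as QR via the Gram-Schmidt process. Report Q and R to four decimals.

w_1 = (-3, 1); ‖w_1‖ = 3.1623, so q_1 = (-0.9487, 0.3162).
q_1·w_2 = (-0.9487)·(-2) + 0.3162·1 = 2.2136.
u_2 = w_2 − 2.2136·q_1 = (0.1000, 0.3000).
‖u_2‖ = 0.3162, so q_2 = (0.3162, 0.9487).

Q = [[-0.9487, 0.3162], [0.3162, 0.9487]], R = [[3.1623, 2.2136], [0.0000, 0.3162]]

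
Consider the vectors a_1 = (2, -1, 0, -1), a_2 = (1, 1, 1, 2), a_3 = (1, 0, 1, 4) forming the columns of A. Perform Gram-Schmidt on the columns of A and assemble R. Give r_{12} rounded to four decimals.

e_1 = a_1/‖a_1‖ = (2, -1, 0, -1)/2.4495 = (0.8165, -0.4082, 0.0000, -0.4082).
r_{12} = e_1·a_2 = -0.4082.

r_{12} = -0.4082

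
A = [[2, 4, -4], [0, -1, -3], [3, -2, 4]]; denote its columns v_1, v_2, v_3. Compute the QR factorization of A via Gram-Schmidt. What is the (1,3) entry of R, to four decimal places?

r_{13} = 1.1094

v_1 = (2, 0, 3); ‖v_1‖ = 3.6056, so q_1 = (0.5547, 0.0000, 0.8321).
r_{13} = q_1·v_3 = 1.1094.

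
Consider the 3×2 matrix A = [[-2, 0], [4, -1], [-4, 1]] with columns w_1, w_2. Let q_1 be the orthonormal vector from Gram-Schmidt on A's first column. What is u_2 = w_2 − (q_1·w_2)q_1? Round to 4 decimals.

u_2 = (-0.4444, -0.1111, 0.1111)

q_1 = w_1/‖w_1‖ = (-2, 4, -4)/6.0000 = (-0.3333, 0.6667, -0.6667).
r_{12} = q_1·w_2 = -1.3333.
u_2 = w_2 + 1.3333·q_1 = (-0.4444, -0.1111, 0.1111).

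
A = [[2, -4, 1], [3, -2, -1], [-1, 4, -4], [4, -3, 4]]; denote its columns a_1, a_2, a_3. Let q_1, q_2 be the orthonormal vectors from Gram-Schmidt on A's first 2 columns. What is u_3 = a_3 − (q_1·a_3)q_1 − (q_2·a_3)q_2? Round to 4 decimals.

u_3 = (-1.7333, -2.1667, -1.1667, 2.2000)

a_1 = (2, 3, -1, 4); ‖a_1‖ = 5.4772, so q_1 = (0.3651, 0.5477, -0.1826, 0.7303).
q_1·a_2 = 0.3651·(-4) + 0.5477·(-2) + (-0.1826)·4 + 0.7303·(-3) = -5.4772.
u_2 = a_2 + 5.4772·q_1 = (-2.0000, 1.0000, 3.0000, 1.0000).
‖u_2‖ = 3.8730, so q_2 = (-0.5164, 0.2582, 0.7746, 0.2582).
q_1·a_3 = 0.3651·1 + 0.5477·(-1) + (-0.1826)·(-4) + 0.7303·4 = 3.4689; q_2·a_3 = (-0.5164)·1 + 0.2582·(-1) + 0.7746·(-4) + 0.2582·4 = -2.8402.
u_3 = a_3 − 3.4689·q_1 + 2.8402·q_2 = (-1.7333, -2.1667, -1.1667, 2.2000).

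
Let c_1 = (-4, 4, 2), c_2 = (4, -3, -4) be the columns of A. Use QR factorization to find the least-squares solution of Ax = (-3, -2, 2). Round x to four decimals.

x = (-0.9778, -1.2000)

c_1 = (-4, 4, 2); ‖c_1‖ = 6.0000, so e_1 = (-0.6667, 0.6667, 0.3333).
e_1·c_2 = (-0.6667)·4 + 0.6667·(-3) + 0.3333·(-4) = -6.0000.
u_2 = c_2 + 6.0000·e_1 = (0.0000, 1.0000, -2.0000).
‖u_2‖ = 2.2361, so e_2 = (0.0000, 0.4472, -0.8944).
Qᵀb = (1.3333, -2.6833).
Back-substitute: x_2 = -2.6833/2.2361 = -1.2000.
x_1 = (1.3333 + 6.0000·(-1.2000))/6.0000 = -0.9778.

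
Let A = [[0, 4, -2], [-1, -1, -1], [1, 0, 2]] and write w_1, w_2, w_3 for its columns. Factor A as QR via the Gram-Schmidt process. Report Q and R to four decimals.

Q = [[0.0000, 0.9847, 0.1741], [-0.7071, -0.1231, 0.6963], [0.7071, -0.1231, 0.6963]], R = [[1.4142, 0.7071, 2.1213], [0.0000, 4.0620, -2.0926], [0.0000, 0.0000, 0.3482]]

w_1 = (0, -1, 1); ‖w_1‖ = 1.4142, so e_1 = (0.0000, -0.7071, 0.7071).
e_1·w_2 = 0.0000·4 + (-0.7071)·(-1) + 0.7071·0 = 0.7071.
u_2 = w_2 − 0.7071·e_1 = (4.0000, -0.5000, -0.5000).
‖u_2‖ = 4.0620, so e_2 = (0.9847, -0.1231, -0.1231).
e_1·w_3 = 0.0000·(-2) + (-0.7071)·(-1) + 0.7071·2 = 2.1213; e_2·w_3 = 0.9847·(-2) + (-0.1231)·(-1) + (-0.1231)·2 = -2.0926.
u_3 = w_3 − 2.1213·e_1 + 2.0926·e_2 = (0.0606, 0.2424, 0.2424).
‖u_3‖ = 0.3482, so e_3 = (0.1741, 0.6963, 0.6963).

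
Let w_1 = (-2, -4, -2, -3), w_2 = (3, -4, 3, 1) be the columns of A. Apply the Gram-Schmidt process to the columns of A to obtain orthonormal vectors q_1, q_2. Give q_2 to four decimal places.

w_1 = (-2, -4, -2, -3); ‖w_1‖ = 5.7446, so q_1 = (-0.3482, -0.6963, -0.3482, -0.5222).
q_1·w_2 = (-0.3482)·3 + (-0.6963)·(-4) + (-0.3482)·3 + (-0.5222)·1 = 0.1741.
u_2 = w_2 − 0.1741·q_1 = (3.0606, -3.8788, 3.0606, 1.0909).
‖u_2‖ = 5.9135, so q_2 = (0.5176, -0.6559, 0.5176, 0.1845).

q_2 = (0.5176, -0.6559, 0.5176, 0.1845)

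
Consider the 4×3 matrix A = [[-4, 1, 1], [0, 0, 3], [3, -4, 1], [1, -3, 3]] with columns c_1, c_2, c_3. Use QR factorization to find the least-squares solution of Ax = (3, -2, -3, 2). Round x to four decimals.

x = (-1.1712, -0.6302, -0.2610)

c_1 = (-4, 0, 3, 1); ‖c_1‖ = 5.0990, so q_1 = (-0.7845, 0.0000, 0.5883, 0.1961).
q_1·c_2 = (-0.7845)·1 + 0.0000·0 + 0.5883·(-4) + 0.1961·(-3) = -3.7262.
u_2 = c_2 + 3.7262·q_1 = (-1.9231, 0.0000, -1.8077, -2.2692).
‖u_2‖ = 3.4807, so q_2 = (-0.5525, 0.0000, -0.5193, -0.6519).
q_1·c_3 = (-0.7845)·1 + 0.0000·3 + 0.5883·1 + 0.1961·3 = 0.3922; q_2·c_3 = (-0.5525)·1 + 0.0000·3 + (-0.5193)·1 + (-0.6519)·3 = -3.0277.
u_3 = c_3 − 0.3922·q_1 + 3.0277·q_2 = (-0.3651, 3.0000, -0.8032, 0.9492).
‖u_3‖ = 3.2679, so q_3 = (-0.1117, 0.9180, -0.2458, 0.2905).
Qᵀb = (-3.7262, -1.4033, -0.8529).
Back-substitute: x_3 = -0.8529/3.2679 = -0.2610.
x_2 = (-1.4033 + 3.0277·(-0.2610))/3.4807 = -0.6302.
x_1 = (-3.7262 + 3.7262·(-0.6302) − 0.3922·(-0.2610))/5.0990 = -1.1712.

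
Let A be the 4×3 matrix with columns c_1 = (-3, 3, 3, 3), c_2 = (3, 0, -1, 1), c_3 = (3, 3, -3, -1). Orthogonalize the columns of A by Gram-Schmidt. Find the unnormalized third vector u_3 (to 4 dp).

u_3 = (-0.0571, 3.3143, -1.7714, -1.6000)

c_1 = (-3, 3, 3, 3); ‖c_1‖ = 6.0000, so e_1 = (-0.5000, 0.5000, 0.5000, 0.5000).
e_1·c_2 = (-0.5000)·3 + 0.5000·0 + 0.5000·(-1) + 0.5000·1 = -1.5000.
u_2 = c_2 + 1.5000·e_1 = (2.2500, 0.7500, -0.2500, 1.7500).
‖u_2‖ = 2.9580, so e_2 = (0.7606, 0.2535, -0.0845, 0.5916).
e_1·c_3 = (-0.5000)·3 + 0.5000·3 + 0.5000·(-3) + 0.5000·(-1) = -2.0000; e_2·c_3 = 0.7606·3 + 0.2535·3 + (-0.0845)·(-3) + 0.5916·(-1) = 2.7045.
u_3 = c_3 + 2.0000·e_1 − 2.7045·e_2 = (-0.0571, 3.3143, -1.7714, -1.6000).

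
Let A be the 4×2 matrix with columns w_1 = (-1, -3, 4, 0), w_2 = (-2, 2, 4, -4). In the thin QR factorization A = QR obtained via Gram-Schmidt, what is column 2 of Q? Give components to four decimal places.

e_2 = (-0.2621, 0.5766, 0.3669, -0.6814)

w_1 = (-1, -3, 4, 0); ‖w_1‖ = 5.0990, so e_1 = (-0.1961, -0.5883, 0.7845, 0.0000).
e_1·w_2 = (-0.1961)·(-2) + (-0.5883)·2 + 0.7845·4 + 0.0000·(-4) = 2.3534.
u_2 = w_2 − 2.3534·e_1 = (-1.5385, 3.3846, 2.1538, -4.0000).
‖u_2‖ = 5.8704, so e_2 = (-0.2621, 0.5766, 0.3669, -0.6814).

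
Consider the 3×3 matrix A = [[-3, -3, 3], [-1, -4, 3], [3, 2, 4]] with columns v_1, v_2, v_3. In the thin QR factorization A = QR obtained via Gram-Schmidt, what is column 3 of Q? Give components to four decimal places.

q_1 = v_1/‖v_1‖ = (-3, -1, 3)/4.3589 = (-0.6882, -0.2294, 0.6882).
r_{12} = q_1·v_2 = 4.3589.
u_2 = v_2 − 4.3589·q_1 = (0.0000, -3.0000, -1.0000).
‖u_2‖ = 3.1623, so q_2 = (0.0000, -0.9487, -0.3162).
r_{13} = q_1·v_3 = 0.0000; r_{23} = q_2·v_3 = -4.1110.
u_3 = v_3 + 0.0000·q_1 + 4.1110·q_2 = (3.0000, -0.9000, 2.7000).
‖u_3‖ = 4.1352, so q_3 = (0.7255, -0.2176, 0.6529).

q_3 = (0.7255, -0.2176, 0.6529)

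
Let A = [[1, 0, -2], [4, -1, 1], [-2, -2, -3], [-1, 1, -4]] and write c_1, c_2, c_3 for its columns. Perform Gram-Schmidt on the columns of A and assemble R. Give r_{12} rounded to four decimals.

r_{12} = -0.2132

c_1 = (1, 4, -2, -1); ‖c_1‖ = 4.6904, so e_1 = (0.2132, 0.8528, -0.4264, -0.2132).
r_{12} = e_1·c_2 = -0.2132.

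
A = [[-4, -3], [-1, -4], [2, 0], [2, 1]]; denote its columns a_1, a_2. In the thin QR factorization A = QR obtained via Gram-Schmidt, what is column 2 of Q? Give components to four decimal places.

e_2 = (-0.0332, -0.9083, -0.3988, -0.1218)

a_1 = (-4, -1, 2, 2); ‖a_1‖ = 5.0000, so e_1 = (-0.8000, -0.2000, 0.4000, 0.4000).
e_1·a_2 = (-0.8000)·(-3) + (-0.2000)·(-4) + 0.4000·0 + 0.4000·1 = 3.6000.
u_2 = a_2 − 3.6000·e_1 = (-0.1200, -3.2800, -1.4400, -0.4400).
‖u_2‖ = 3.6111, so e_2 = (-0.0332, -0.9083, -0.3988, -0.1218).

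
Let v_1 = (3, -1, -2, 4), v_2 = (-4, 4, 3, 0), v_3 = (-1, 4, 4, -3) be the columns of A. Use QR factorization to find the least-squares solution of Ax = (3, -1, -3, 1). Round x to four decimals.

x = (0.4113, -0.4604, 0.0913)

v_1 = (3, -1, -2, 4); ‖v_1‖ = 5.4772, so e_1 = (0.5477, -0.1826, -0.3651, 0.7303).
e_1·v_2 = 0.5477·(-4) + (-0.1826)·4 + (-0.3651)·3 + 0.7303·0 = -4.0166.
u_2 = v_2 + 4.0166·e_1 = (-1.8000, 3.2667, 1.5333, 2.9333).
‖u_2‖ = 4.9866, so e_2 = (-0.3610, 0.6551, 0.3075, 0.5882).
e_1·v_3 = 0.5477·(-1) + (-0.1826)·4 + (-0.3651)·4 + 0.7303·(-3) = -4.9295; e_2·v_3 = (-0.3610)·(-1) + 0.6551·4 + 0.3075·4 + 0.5882·(-3) = 2.4465.
u_3 = v_3 + 4.9295·e_1 − 2.4465·e_2 = (2.5831, 1.4973, 1.4477, -0.8391).
‖u_3‖ = 3.4226, so e_3 = (0.7547, 0.4375, 0.4230, -0.2452).
Qᵀb = (3.6515, -2.0722, 0.3125).
Back-substitute: x_3 = 0.3125/3.4226 = 0.0913.
x_2 = (-2.0722 − 2.4465·0.0913)/4.9866 = -0.4604.
x_1 = (3.6515 + 4.0166·(-0.4604) + 4.9295·0.0913)/5.4772 = 0.4113.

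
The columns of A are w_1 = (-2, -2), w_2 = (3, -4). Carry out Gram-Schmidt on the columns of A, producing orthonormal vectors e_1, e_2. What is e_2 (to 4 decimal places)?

e_1 = w_1/‖w_1‖ = (-2, -2)/2.8284 = (-0.7071, -0.7071).
r_{12} = e_1·w_2 = 0.7071.
u_2 = w_2 − 0.7071·e_1 = (3.5000, -3.5000).
‖u_2‖ = 4.9497, so e_2 = (0.7071, -0.7071).

e_2 = (0.7071, -0.7071)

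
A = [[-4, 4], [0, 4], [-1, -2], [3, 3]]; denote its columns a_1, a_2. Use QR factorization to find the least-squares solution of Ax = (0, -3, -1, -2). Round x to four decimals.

x = (-0.2664, -0.3852)

a_1 = (-4, 0, -1, 3); ‖a_1‖ = 5.0990, so e_1 = (-0.7845, 0.0000, -0.1961, 0.5883).
e_1·a_2 = (-0.7845)·4 + 0.0000·4 + (-0.1961)·(-2) + 0.5883·3 = -0.9806.
u_2 = a_2 + 0.9806·e_1 = (3.2308, 4.0000, -2.1923, 3.5769).
‖u_2‖ = 6.6361, so e_2 = (0.4868, 0.6028, -0.3304, 0.5390).
Qᵀb = (-0.9806, -2.5559).
Back-substitute: x_2 = -2.5559/6.6361 = -0.3852.
x_1 = (-0.9806 + 0.9806·(-0.3852))/5.0990 = -0.2664.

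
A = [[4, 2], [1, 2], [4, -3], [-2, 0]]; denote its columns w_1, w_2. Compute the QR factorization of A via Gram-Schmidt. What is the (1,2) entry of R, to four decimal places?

w_1 = (4, 1, 4, -2); ‖w_1‖ = 6.0828, so e_1 = (0.6576, 0.1644, 0.6576, -0.3288).
r_{12} = e_1·w_2 = -0.3288.

r_{12} = -0.3288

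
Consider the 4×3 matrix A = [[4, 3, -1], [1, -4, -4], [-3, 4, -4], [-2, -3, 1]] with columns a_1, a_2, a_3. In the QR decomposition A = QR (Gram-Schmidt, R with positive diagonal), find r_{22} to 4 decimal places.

a_1 = (4, 1, -3, -2); ‖a_1‖ = 5.4772, so q_1 = (0.7303, 0.1826, -0.5477, -0.3651).
q_1·a_2 = 0.7303·3 + 0.1826·(-4) + (-0.5477)·4 + (-0.3651)·(-3) = 0.3651.
u_2 = a_2 − 0.3651·q_1 = (2.7333, -4.0667, 4.2000, -2.8667).
r_{22} = ‖u_2‖ = 7.0616.

r_{22} = 7.0616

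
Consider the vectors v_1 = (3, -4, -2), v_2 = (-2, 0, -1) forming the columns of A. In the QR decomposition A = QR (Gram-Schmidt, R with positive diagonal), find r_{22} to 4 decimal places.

r_{22} = 2.1091

q_1 = v_1/‖v_1‖ = (3, -4, -2)/5.3852 = (0.5571, -0.7428, -0.3714).
r_{12} = q_1·v_2 = -0.7428.
u_2 = v_2 + 0.7428·q_1 = (-1.5862, -0.5517, -1.2759).
r_{22} = ‖u_2‖ = 2.1091.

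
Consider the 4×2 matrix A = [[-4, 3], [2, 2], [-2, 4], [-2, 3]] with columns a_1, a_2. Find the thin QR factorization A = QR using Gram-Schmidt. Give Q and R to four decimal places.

e_1 = a_1/‖a_1‖ = (-4, 2, -2, -2)/5.2915 = (-0.7559, 0.3780, -0.3780, -0.3780).
r_{12} = e_1·a_2 = -4.1576.
u_2 = a_2 + 4.1576·e_1 = (-0.1429, 3.5714, 2.4286, 1.4286).
‖u_2‖ = 4.5513, so e_2 = (-0.0314, 0.7847, 0.5336, 0.3139).

Q = [[-0.7559, -0.0314], [0.3780, 0.7847], [-0.3780, 0.5336], [-0.3780, 0.3139]], R = [[5.2915, -4.1576], [0.0000, 4.5513]]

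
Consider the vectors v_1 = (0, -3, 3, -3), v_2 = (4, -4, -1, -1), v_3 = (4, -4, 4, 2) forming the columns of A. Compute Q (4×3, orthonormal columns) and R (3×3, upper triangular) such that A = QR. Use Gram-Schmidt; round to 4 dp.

Q = [[0.0000, 0.7471, 0.2778], [-0.5774, -0.4981, -0.0608], [0.5774, -0.4358, 0.6468], [-0.5774, 0.0623, 0.7076]], R = [[5.1962, 2.3094, 3.4641], [0.0000, 5.3541, 3.3619], [0.0000, 0.0000, 5.3570]]

e_1 = v_1/‖v_1‖ = (0, -3, 3, -3)/5.1962 = (0.0000, -0.5774, 0.5774, -0.5774).
r_{12} = e_1·v_2 = 2.3094.
u_2 = v_2 − 2.3094·e_1 = (4.0000, -2.6667, -2.3333, 0.3333).
‖u_2‖ = 5.3541, so e_2 = (0.7471, -0.4981, -0.4358, 0.0623).
r_{13} = e_1·v_3 = 3.4641; r_{23} = e_2·v_3 = 3.3619.
u_3 = v_3 − 3.4641·e_1 − 3.3619·e_2 = (1.4884, -0.3256, 3.4651, 3.7907).
‖u_3‖ = 5.3570, so e_3 = (0.2778, -0.0608, 0.6468, 0.7076).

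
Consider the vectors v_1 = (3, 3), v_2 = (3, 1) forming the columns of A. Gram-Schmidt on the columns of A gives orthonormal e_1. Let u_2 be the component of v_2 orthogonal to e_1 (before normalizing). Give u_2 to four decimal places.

u_2 = (1.0000, -1.0000)

v_1 = (3, 3); ‖v_1‖ = 4.2426, so e_1 = (0.7071, 0.7071).
e_1·v_2 = 0.7071·3 + 0.7071·1 = 2.8284.
u_2 = v_2 − 2.8284·e_1 = (1.0000, -1.0000).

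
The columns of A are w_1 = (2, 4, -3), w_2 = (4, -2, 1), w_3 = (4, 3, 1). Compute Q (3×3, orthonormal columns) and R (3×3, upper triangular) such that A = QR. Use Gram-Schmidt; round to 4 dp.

Q = [[0.3714, 0.9249, 0.0816], [0.7428, -0.3487, 0.5715], [-0.5571, 0.1516, 0.8165]], R = [[5.3852, -0.5571, 3.1568], [0.0000, 4.5486, 2.8050], [0.0000, 0.0000, 2.8577]]

w_1 = (2, 4, -3); ‖w_1‖ = 5.3852, so q_1 = (0.3714, 0.7428, -0.5571).
q_1·w_2 = 0.3714·4 + 0.7428·(-2) + (-0.5571)·1 = -0.5571.
u_2 = w_2 + 0.5571·q_1 = (4.2069, -1.5862, 0.6897).
‖u_2‖ = 4.5486, so q_2 = (0.9249, -0.3487, 0.1516).
q_1·w_3 = 0.3714·4 + 0.7428·3 + (-0.5571)·1 = 3.1568; q_2·w_3 = 0.9249·4 + (-0.3487)·3 + 0.1516·1 = 2.8050.
u_3 = w_3 − 3.1568·q_1 − 2.8050·q_2 = (0.2333, 1.6333, 2.3333).
‖u_3‖ = 2.8577, so q_3 = (0.0816, 0.5715, 0.8165).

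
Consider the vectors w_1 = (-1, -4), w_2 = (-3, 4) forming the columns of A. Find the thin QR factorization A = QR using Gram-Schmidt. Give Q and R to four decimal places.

w_1 = (-1, -4); ‖w_1‖ = 4.1231, so e_1 = (-0.2425, -0.9701).
e_1·w_2 = (-0.2425)·(-3) + (-0.9701)·4 = -3.1530.
u_2 = w_2 + 3.1530·e_1 = (-3.7647, 0.9412).
‖u_2‖ = 3.8806, so e_2 = (-0.9701, 0.2425).

Q = [[-0.2425, -0.9701], [-0.9701, 0.2425]], R = [[4.1231, -3.1530], [0.0000, 3.8806]]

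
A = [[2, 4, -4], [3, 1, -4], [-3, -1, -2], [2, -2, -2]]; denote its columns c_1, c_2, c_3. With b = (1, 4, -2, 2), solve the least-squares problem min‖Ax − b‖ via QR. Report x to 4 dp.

x = (0.8899, -0.2510, -0.1874)

c_1 = (2, 3, -3, 2); ‖c_1‖ = 5.0990, so q_1 = (0.3922, 0.5883, -0.5883, 0.3922).
q_1·c_2 = 0.3922·4 + 0.5883·1 + (-0.5883)·(-1) + 0.3922·(-2) = 1.9612.
u_2 = c_2 − 1.9612·q_1 = (3.2308, -0.1538, 0.1538, -2.7692).
‖u_2‖ = 4.2607, so q_2 = (0.7583, -0.0361, 0.0361, -0.6499).
q_1·c_3 = 0.3922·(-4) + 0.5883·(-4) + (-0.5883)·(-2) + 0.3922·(-2) = -3.5301; q_2·c_3 = 0.7583·(-4) + (-0.0361)·(-4) + 0.0361·(-2) + (-0.6499)·(-2) = -1.6610.
u_3 = c_3 + 3.5301·q_1 + 1.6610·q_2 = (-1.3559, -1.9831, -4.0169, -1.6949).
‖u_3‖ = 4.9779, so q_3 = (-0.2724, -0.3984, -0.8070, -0.3405).
Qᵀb = (4.7068, -0.7583, -0.9329).
Back-substitute: x_3 = -0.9329/4.9779 = -0.1874.
x_2 = (-0.7583 + 1.6610·(-0.1874))/4.2607 = -0.2510.
x_1 = (4.7068 − 1.9612·(-0.2510) + 3.5301·(-0.1874))/5.0990 = 0.8899.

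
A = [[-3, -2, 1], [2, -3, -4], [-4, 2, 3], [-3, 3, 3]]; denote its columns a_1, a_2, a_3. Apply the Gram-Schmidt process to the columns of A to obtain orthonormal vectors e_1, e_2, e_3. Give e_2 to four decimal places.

e_2 = (-0.7792, -0.4909, 0.0491, 0.3866)

a_1 = (-3, 2, -4, -3); ‖a_1‖ = 6.1644, so e_1 = (-0.4867, 0.3244, -0.6489, -0.4867).
e_1·a_2 = (-0.4867)·(-2) + 0.3244·(-3) + (-0.6489)·2 + (-0.4867)·3 = -2.7578.
u_2 = a_2 + 2.7578·e_1 = (-3.3421, -2.1053, 0.2105, 1.6579).
‖u_2‖ = 4.2889, so e_2 = (-0.7792, -0.4909, 0.0491, 0.3866).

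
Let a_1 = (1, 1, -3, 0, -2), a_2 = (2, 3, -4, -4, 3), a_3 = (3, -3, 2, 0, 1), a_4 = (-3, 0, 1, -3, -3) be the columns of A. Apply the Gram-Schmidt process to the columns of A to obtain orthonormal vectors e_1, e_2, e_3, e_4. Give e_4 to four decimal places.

e_4 = (-0.1773, -0.2091, 0.1956, -0.8061, -0.4866)

a_1 = (1, 1, -3, 0, -2); ‖a_1‖ = 3.8730, so e_1 = (0.2582, 0.2582, -0.7746, 0.0000, -0.5164).
e_1·a_2 = 0.2582·2 + 0.2582·3 + (-0.7746)·(-4) + 0.0000·(-4) + (-0.5164)·3 = 2.8402.
u_2 = a_2 − 2.8402·e_1 = (1.2667, 2.2667, -1.8000, -4.0000, 4.4667).
‖u_2‖ = 6.7774, so e_2 = (0.1869, 0.3344, -0.2656, -0.5902, 0.6591).
e_1·a_3 = 0.2582·3 + 0.2582·(-3) + (-0.7746)·2 + 0.0000·0 + (-0.5164)·1 = -2.0656; e_2·a_3 = 0.1869·3 + 0.3344·(-3) + (-0.2656)·2 + (-0.5902)·0 + 0.6591·1 = -0.3148.
u_3 = a_3 + 2.0656·e_1 + 0.3148·e_2 = (3.5922, -2.3614, 0.3164, -0.1858, 0.1408).
‖u_3‖ = 4.3167, so e_3 = (0.8321, -0.5470, 0.0733, -0.0430, 0.0326).
e_1·a_4 = 0.2582·(-3) + 0.2582·0 + (-0.7746)·1 + 0.0000·(-3) + (-0.5164)·(-3) = 0.0000; e_2·a_4 = 0.1869·(-3) + 0.3344·0 + (-0.2656)·1 + (-0.5902)·(-3) + 0.6591·(-3) = -1.0328; e_3·a_4 = 0.8321·(-3) + (-0.5470)·0 + 0.0733·1 + (-0.0430)·(-3) + 0.0326·(-3) = -2.3919.
u_4 = a_4 + 0.0000·e_1 + 1.0328·e_2 + 2.3919·e_3 = (-0.8166, -0.9630, 0.9010, -3.7125, -2.2413).
‖u_4‖ = 4.6057, so e_4 = (-0.1773, -0.2091, 0.1956, -0.8061, -0.4866).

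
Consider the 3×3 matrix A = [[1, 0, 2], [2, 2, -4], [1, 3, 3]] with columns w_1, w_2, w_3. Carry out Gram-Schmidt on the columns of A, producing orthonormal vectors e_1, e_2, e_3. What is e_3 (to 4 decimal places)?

e_3 = (0.7428, -0.5571, 0.3714)

w_1 = (1, 2, 1); ‖w_1‖ = 2.4495, so e_1 = (0.4082, 0.8165, 0.4082).
e_1·w_2 = 0.4082·0 + 0.8165·2 + 0.4082·3 = 2.8577.
u_2 = w_2 − 2.8577·e_1 = (-1.1667, -0.3333, 1.8333).
‖u_2‖ = 2.1985, so e_2 = (-0.5307, -0.1516, 0.8339).
e_1·w_3 = 0.4082·2 + 0.8165·(-4) + 0.4082·3 = -1.2247; e_2·w_3 = (-0.5307)·2 + (-0.1516)·(-4) + 0.8339·3 = 2.0469.
u_3 = w_3 + 1.2247·e_1 − 2.0469·e_2 = (3.5862, -2.6897, 1.7931).
‖u_3‖ = 4.8281, so e_3 = (0.7428, -0.5571, 0.3714).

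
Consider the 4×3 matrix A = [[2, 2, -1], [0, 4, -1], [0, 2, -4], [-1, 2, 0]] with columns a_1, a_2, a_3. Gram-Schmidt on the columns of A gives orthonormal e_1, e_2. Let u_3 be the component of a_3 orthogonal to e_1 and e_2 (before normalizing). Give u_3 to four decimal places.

u_3 = (0.3824, 0.9412, -3.0294, 0.7647)

a_1 = (2, 0, 0, -1); ‖a_1‖ = 2.2361, so e_1 = (0.8944, 0.0000, 0.0000, -0.4472).
e_1·a_2 = 0.8944·2 + 0.0000·4 + 0.0000·2 + (-0.4472)·2 = 0.8944.
u_2 = a_2 − 0.8944·e_1 = (1.2000, 4.0000, 2.0000, 2.4000).
‖u_2‖ = 5.2154, so e_2 = (0.2301, 0.7670, 0.3835, 0.4602).
e_1·a_3 = 0.8944·(-1) + 0.0000·(-1) + 0.0000·(-4) + (-0.4472)·0 = -0.8944; e_2·a_3 = 0.2301·(-1) + 0.7670·(-1) + 0.3835·(-4) + 0.4602·0 = -2.5310.
u_3 = a_3 + 0.8944·e_1 + 2.5310·e_2 = (0.3824, 0.9412, -3.0294, 0.7647).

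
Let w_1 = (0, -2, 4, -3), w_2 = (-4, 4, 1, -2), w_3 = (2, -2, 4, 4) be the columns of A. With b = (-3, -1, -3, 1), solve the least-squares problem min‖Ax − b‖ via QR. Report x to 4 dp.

x = (-0.3811, -0.0264, -0.2370)

w_1 = (0, -2, 4, -3); ‖w_1‖ = 5.3852, so e_1 = (0.0000, -0.3714, 0.7428, -0.5571).
e_1·w_2 = 0.0000·(-4) + (-0.3714)·4 + 0.7428·1 + (-0.5571)·(-2) = 0.3714.
u_2 = w_2 − 0.3714·e_1 = (-4.0000, 4.1379, 0.7241, -1.7931).
‖u_2‖ = 6.0714, so e_2 = (-0.6588, 0.6815, 0.1193, -0.2953).
e_1·w_3 = 0.0000·2 + (-0.3714)·(-2) + 0.7428·4 + (-0.5571)·4 = 1.4856; e_2·w_3 = (-0.6588)·2 + 0.6815·(-2) + 0.1193·4 + (-0.2953)·4 = -3.3850.
u_3 = w_3 − 1.4856·e_1 + 3.3850·e_2 = (-0.2301, 0.8587, 3.3003, 3.8279).
‖u_3‖ = 5.1318, so e_3 = (-0.0448, 0.1673, 0.6431, 0.7459).
Qᵀb = (-2.4140, 0.6418, -1.2162).
Back-substitute: x_3 = -1.2162/5.1318 = -0.2370.
x_2 = (0.6418 + 3.3850·(-0.2370))/6.0714 = -0.0264.
x_1 = (-2.4140 − 0.3714·(-0.0264) − 1.4856·(-0.2370))/5.3852 = -0.3811.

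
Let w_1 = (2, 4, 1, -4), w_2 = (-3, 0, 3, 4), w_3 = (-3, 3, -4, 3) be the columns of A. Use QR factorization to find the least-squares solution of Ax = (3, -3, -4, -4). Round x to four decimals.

x = (-0.5894, -1.3711, -0.1757)

w_1 = (2, 4, 1, -4); ‖w_1‖ = 6.0828, so e_1 = (0.3288, 0.6576, 0.1644, -0.6576).
e_1·w_2 = 0.3288·(-3) + 0.6576·0 + 0.1644·3 + (-0.6576)·4 = -3.1236.
u_2 = w_2 + 3.1236·e_1 = (-1.9730, 2.0541, 3.5135, 1.9459).
‖u_2‖ = 4.9237, so e_2 = (-0.4007, 0.4172, 0.7136, 0.3952).
e_1·w_3 = 0.3288·(-3) + 0.6576·3 + 0.1644·(-4) + (-0.6576)·3 = -1.6440; e_2·w_3 = (-0.4007)·(-3) + 0.4172·3 + 0.7136·(-4) + 0.3952·3 = 0.7849.
u_3 = w_3 + 1.6440·e_1 − 0.7849·e_2 = (-2.1449, 3.7536, -4.2899, 1.6087).
‖u_3‖ = 6.2993, so e_3 = (-0.3405, 0.5959, -0.6810, 0.2554).
Qᵀb = (0.9864, -6.8888, -1.1066).
Back-substitute: x_3 = -1.1066/6.2993 = -0.1757.
x_2 = (-6.8888 − 0.7849·(-0.1757))/4.9237 = -1.3711.
x_1 = (0.9864 + 3.1236·(-1.3711) + 1.6440·(-0.1757))/6.0828 = -0.5894.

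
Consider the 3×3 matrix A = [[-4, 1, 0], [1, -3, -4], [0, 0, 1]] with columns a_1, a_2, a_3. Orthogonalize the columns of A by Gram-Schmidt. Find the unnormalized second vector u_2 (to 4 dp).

u_2 = (-0.6471, -2.5882, 0.0000)

a_1 = (-4, 1, 0); ‖a_1‖ = 4.1231, so e_1 = (-0.9701, 0.2425, 0.0000).
e_1·a_2 = (-0.9701)·1 + 0.2425·(-3) + 0.0000·0 = -1.6977.
u_2 = a_2 + 1.6977·e_1 = (-0.6471, -2.5882, 0.0000).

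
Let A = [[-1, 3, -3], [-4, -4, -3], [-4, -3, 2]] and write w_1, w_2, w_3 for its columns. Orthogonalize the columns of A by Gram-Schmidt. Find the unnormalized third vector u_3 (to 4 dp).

u_3 = (-0.7163, -2.6861, 2.8652)

w_1 = (-1, -4, -4); ‖w_1‖ = 5.7446, so q_1 = (-0.1741, -0.6963, -0.6963).
q_1·w_2 = (-0.1741)·3 + (-0.6963)·(-4) + (-0.6963)·(-3) = 4.3519.
u_2 = w_2 − 4.3519·q_1 = (3.7576, -0.9697, 0.0303).
‖u_2‖ = 3.8808, so q_2 = (0.9682, -0.2499, 0.0078).
q_1·w_3 = (-0.1741)·(-3) + (-0.6963)·(-3) + (-0.6963)·2 = 1.2185; q_2·w_3 = 0.9682·(-3) + (-0.2499)·(-3) + 0.0078·2 = -2.1395.
u_3 = w_3 − 1.2185·q_1 + 2.1395·q_2 = (-0.7163, -2.6861, 2.8652).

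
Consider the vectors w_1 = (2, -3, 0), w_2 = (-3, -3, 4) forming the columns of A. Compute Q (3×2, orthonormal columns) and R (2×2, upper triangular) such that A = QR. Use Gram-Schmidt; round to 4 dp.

Q = [[0.5547, -0.5998], [-0.8321, -0.3999], [0.0000, 0.6931]], R = [[3.6056, 0.8321], [0.0000, 5.7713]]

w_1 = (2, -3, 0); ‖w_1‖ = 3.6056, so e_1 = (0.5547, -0.8321, 0.0000).
e_1·w_2 = 0.5547·(-3) + (-0.8321)·(-3) + 0.0000·4 = 0.8321.
u_2 = w_2 − 0.8321·e_1 = (-3.4615, -2.3077, 4.0000).
‖u_2‖ = 5.7713, so e_2 = (-0.5998, -0.3999, 0.6931).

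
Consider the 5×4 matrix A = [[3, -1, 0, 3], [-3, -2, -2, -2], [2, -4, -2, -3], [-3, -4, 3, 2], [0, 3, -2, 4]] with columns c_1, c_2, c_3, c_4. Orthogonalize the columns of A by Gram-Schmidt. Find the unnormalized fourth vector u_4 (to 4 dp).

c_1 = (3, -3, 2, -3, 0); ‖c_1‖ = 5.5678, so q_1 = (0.5388, -0.5388, 0.3592, -0.5388, 0.0000).
q_1·c_2 = 0.5388·(-1) + (-0.5388)·(-2) + 0.3592·(-4) + (-0.5388)·(-4) + 0.0000·3 = 1.2572.
u_2 = c_2 − 1.2572·q_1 = (-1.6774, -1.3226, -4.4516, -3.3226, 3.0000).
‖u_2‖ = 6.6648, so q_2 = (-0.2517, -0.1984, -0.6679, -0.4985, 0.4501).
q_1·c_3 = 0.5388·0 + (-0.5388)·(-2) + 0.3592·(-2) + (-0.5388)·3 + 0.0000·(-2) = -1.2572; q_2·c_3 = (-0.2517)·0 + (-0.1984)·(-2) + (-0.6679)·(-2) + (-0.4985)·3 + 0.4501·(-2) = -0.6631.
u_3 = c_3 + 1.2572·q_1 + 0.6631·q_2 = (0.5105, -2.8090, -1.9913, 1.9920, -1.7015).
‖u_3‖ = 4.3566, so q_3 = (0.1172, -0.6448, -0.4571, 0.4572, -0.3906).
q_1·c_4 = 0.5388·3 + (-0.5388)·(-2) + 0.3592·(-3) + (-0.5388)·2 + 0.0000·4 = 0.5388; q_2·c_4 = (-0.2517)·3 + (-0.1984)·(-2) + (-0.6679)·(-3) + (-0.4985)·2 + 0.4501·4 = 2.4491; q_3·c_4 = 0.1172·3 + (-0.6448)·(-2) + (-0.4571)·(-3) + 0.4572·2 + (-0.3906)·4 = 2.3646.
u_4 = c_4 − 0.5388·q_1 − 2.4491·q_2 − 2.3646·q_3 = (3.0490, 0.3009, -0.4769, 2.4301, 3.8211).

u_4 = (3.0490, 0.3009, -0.4769, 2.4301, 3.8211)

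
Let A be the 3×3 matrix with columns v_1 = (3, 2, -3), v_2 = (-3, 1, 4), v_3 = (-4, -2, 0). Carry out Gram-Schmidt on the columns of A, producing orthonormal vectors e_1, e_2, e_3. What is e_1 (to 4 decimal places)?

v_1 = (3, 2, -3); ‖v_1‖ = 4.6904, so e_1 = (0.6396, 0.4264, -0.6396).

e_1 = (0.6396, 0.4264, -0.6396)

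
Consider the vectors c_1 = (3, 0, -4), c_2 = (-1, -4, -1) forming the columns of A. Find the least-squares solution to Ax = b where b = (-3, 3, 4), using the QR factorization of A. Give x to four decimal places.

c_1 = (3, 0, -4); ‖c_1‖ = 5.0000, so e_1 = (0.6000, 0.0000, -0.8000).
e_1·c_2 = 0.6000·(-1) + 0.0000·(-4) + (-0.8000)·(-1) = 0.2000.
u_2 = c_2 − 0.2000·e_1 = (-1.1200, -4.0000, -0.8400).
‖u_2‖ = 4.2379, so e_2 = (-0.2643, -0.9439, -0.1982).
Qᵀb = (-5.0000, -2.8316).
Back-substitute: x_2 = -2.8316/4.2379 = -0.6682.
x_1 = (-5.0000 − 0.2000·(-0.6682))/5.0000 = -0.9733.

x = (-0.9733, -0.6682)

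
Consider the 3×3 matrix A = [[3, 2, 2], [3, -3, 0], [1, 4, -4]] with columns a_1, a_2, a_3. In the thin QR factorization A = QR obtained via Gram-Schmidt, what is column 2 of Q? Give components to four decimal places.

e_1 = a_1/‖a_1‖ = (3, 3, 1)/4.3589 = (0.6882, 0.6882, 0.2294).
r_{12} = e_1·a_2 = 0.2294.
u_2 = a_2 − 0.2294·e_1 = (1.8421, -3.1579, 3.9474).
‖u_2‖ = 5.3803, so e_2 = (0.3424, -0.5869, 0.7337).

e_2 = (0.3424, -0.5869, 0.7337)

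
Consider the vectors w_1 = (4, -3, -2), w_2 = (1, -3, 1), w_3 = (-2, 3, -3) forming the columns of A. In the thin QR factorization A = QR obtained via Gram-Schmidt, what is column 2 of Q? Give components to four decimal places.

e_1 = w_1/‖w_1‖ = (4, -3, -2)/5.3852 = (0.7428, -0.5571, -0.3714).
r_{12} = e_1·w_2 = 2.0426.
u_2 = w_2 − 2.0426·e_1 = (-0.5172, -1.8621, 1.7586).
‖u_2‖ = 2.6130, so e_2 = (-0.1980, -0.7126, 0.6730).

e_2 = (-0.1980, -0.7126, 0.6730)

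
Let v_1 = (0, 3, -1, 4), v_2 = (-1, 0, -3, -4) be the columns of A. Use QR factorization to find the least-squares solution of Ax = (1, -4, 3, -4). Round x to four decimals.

e_1 = v_1/‖v_1‖ = (0, 3, -1, 4)/5.0990 = (0.0000, 0.5883, -0.1961, 0.7845).
r_{12} = e_1·v_2 = -2.5495.
u_2 = v_2 + 2.5495·e_1 = (-1.0000, 1.5000, -3.5000, -2.0000).
‖u_2‖ = 4.4159, so e_2 = (-0.2265, 0.3397, -0.7926, -0.4529).
Qᵀb = (-6.0796, -2.1513).
Back-substitute: x_2 = -2.1513/4.4159 = -0.4872.
x_1 = (-6.0796 + 2.5495·(-0.4872))/5.0990 = -1.4359.

x = (-1.4359, -0.4872)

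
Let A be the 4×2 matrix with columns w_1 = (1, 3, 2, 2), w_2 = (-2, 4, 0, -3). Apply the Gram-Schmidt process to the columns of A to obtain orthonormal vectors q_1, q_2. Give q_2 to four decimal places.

q_2 = (-0.4191, 0.6287, -0.0838, -0.6497)

w_1 = (1, 3, 2, 2); ‖w_1‖ = 4.2426, so q_1 = (0.2357, 0.7071, 0.4714, 0.4714).
q_1·w_2 = 0.2357·(-2) + 0.7071·4 + 0.4714·0 + 0.4714·(-3) = 0.9428.
u_2 = w_2 − 0.9428·q_1 = (-2.2222, 3.3333, -0.4444, -3.4444).
‖u_2‖ = 5.3020, so q_2 = (-0.4191, 0.6287, -0.0838, -0.6497).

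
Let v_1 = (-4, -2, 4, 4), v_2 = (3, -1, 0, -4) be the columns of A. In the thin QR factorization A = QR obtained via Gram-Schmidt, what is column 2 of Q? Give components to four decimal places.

e_2 = (0.2774, -0.5547, 0.5547, -0.5547)

e_1 = v_1/‖v_1‖ = (-4, -2, 4, 4)/7.2111 = (-0.5547, -0.2774, 0.5547, 0.5547).
r_{12} = e_1·v_2 = -3.6056.
u_2 = v_2 + 3.6056·e_1 = (1.0000, -2.0000, 2.0000, -2.0000).
‖u_2‖ = 3.6056, so e_2 = (0.2774, -0.5547, 0.5547, -0.5547).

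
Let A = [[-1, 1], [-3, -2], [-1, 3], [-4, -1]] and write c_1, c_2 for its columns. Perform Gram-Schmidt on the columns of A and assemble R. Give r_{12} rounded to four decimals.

r_{12} = 1.1547

c_1 = (-1, -3, -1, -4); ‖c_1‖ = 5.1962, so q_1 = (-0.1925, -0.5774, -0.1925, -0.7698).
r_{12} = q_1·c_2 = 1.1547.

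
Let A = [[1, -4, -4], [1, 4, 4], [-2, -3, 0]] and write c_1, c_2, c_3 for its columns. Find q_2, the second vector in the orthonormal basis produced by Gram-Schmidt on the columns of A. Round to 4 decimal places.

c_1 = (1, 1, -2); ‖c_1‖ = 2.4495, so q_1 = (0.4082, 0.4082, -0.8165).
q_1·c_2 = 0.4082·(-4) + 0.4082·4 + (-0.8165)·(-3) = 2.4495.
u_2 = c_2 − 2.4495·q_1 = (-5.0000, 3.0000, -1.0000).
‖u_2‖ = 5.9161, so q_2 = (-0.8452, 0.5071, -0.1690).

q_2 = (-0.8452, 0.5071, -0.1690)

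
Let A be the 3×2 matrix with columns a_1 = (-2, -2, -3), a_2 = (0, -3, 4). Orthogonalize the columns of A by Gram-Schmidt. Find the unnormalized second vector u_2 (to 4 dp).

a_1 = (-2, -2, -3); ‖a_1‖ = 4.1231, so q_1 = (-0.4851, -0.4851, -0.7276).
q_1·a_2 = (-0.4851)·0 + (-0.4851)·(-3) + (-0.7276)·4 = -1.4552.
u_2 = a_2 + 1.4552·q_1 = (-0.7059, -3.7059, 2.9412).

u_2 = (-0.7059, -3.7059, 2.9412)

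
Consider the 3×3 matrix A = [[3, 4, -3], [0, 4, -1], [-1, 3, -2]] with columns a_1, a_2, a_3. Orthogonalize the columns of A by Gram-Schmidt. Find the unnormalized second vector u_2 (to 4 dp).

e_1 = a_1/‖a_1‖ = (3, 0, -1)/3.1623 = (0.9487, 0.0000, -0.3162).
r_{12} = e_1·a_2 = 2.8460.
u_2 = a_2 − 2.8460·e_1 = (1.3000, 4.0000, 3.9000).

u_2 = (1.3000, 4.0000, 3.9000)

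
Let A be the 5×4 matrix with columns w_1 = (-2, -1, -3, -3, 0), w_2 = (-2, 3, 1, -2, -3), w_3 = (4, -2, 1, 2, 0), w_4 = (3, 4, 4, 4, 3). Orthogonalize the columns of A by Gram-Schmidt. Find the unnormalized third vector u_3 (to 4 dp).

w_1 = (-2, -1, -3, -3, 0); ‖w_1‖ = 4.7958, so e_1 = (-0.4170, -0.2085, -0.6255, -0.6255, 0.0000).
e_1·w_2 = (-0.4170)·(-2) + (-0.2085)·3 + (-0.6255)·1 + (-0.6255)·(-2) + 0.0000·(-3) = 0.8341.
u_2 = w_2 − 0.8341·e_1 = (-1.6522, 3.1739, 1.5217, -1.4783, -3.0000).
‖u_2‖ = 5.1288, so e_2 = (-0.3221, 0.6188, 0.2967, -0.2882, -0.5849).
e_1·w_3 = (-0.4170)·4 + (-0.2085)·(-2) + (-0.6255)·1 + (-0.6255)·2 + 0.0000·0 = -3.1277; e_2·w_3 = (-0.3221)·4 + 0.6188·(-2) + 0.2967·1 + (-0.2882)·2 + (-0.5849)·0 = -2.8060.
u_3 = w_3 + 3.1277·e_1 + 2.8060·e_2 = (1.7917, -0.9157, -0.1240, -0.7653, -1.6413).

u_3 = (1.7917, -0.9157, -0.1240, -0.7653, -1.6413)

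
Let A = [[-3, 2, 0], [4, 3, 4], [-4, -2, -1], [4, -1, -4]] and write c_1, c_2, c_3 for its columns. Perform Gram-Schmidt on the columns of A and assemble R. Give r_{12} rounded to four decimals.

c_1 = (-3, 4, -4, 4); ‖c_1‖ = 7.5498, so q_1 = (-0.3974, 0.5298, -0.5298, 0.5298).
r_{12} = q_1·c_2 = 1.3245.

r_{12} = 1.3245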